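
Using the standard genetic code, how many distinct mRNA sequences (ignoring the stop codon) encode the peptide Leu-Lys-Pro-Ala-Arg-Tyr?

2304

Leu: 6 codons.
Lys: 2 codons.
Pro: 4 codons.
Ala: 4 codons.
Arg: 6 codons.
Tyr: 2 codons.
6 × 2 × 4 × 4 × 6 × 2 = 2304.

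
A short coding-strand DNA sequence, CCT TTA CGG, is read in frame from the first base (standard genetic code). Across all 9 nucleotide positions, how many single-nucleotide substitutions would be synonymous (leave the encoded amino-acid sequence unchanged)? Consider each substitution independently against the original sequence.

9

Codon 1 (CCT, Pro): 3 synonymous substitutions.
Codon 2 (TTA, Leu): 2 synonymous substitutions.
Codon 3 (CGG, Arg): 4 synonymous substitutions.
Total: 3 + 2 + 4 = 9.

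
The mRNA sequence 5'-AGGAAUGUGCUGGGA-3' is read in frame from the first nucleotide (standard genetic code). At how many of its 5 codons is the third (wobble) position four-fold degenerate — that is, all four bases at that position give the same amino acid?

Codon 1 AGG (Arg): third position 2-fold.
Codon 2 AAU (Asn): third position 2-fold.
Codon 3 GUG (Val): third position 4-fold.
Codon 4 CUG (Leu): third position 4-fold.
Codon 5 GGA (Gly): third position 4-fold.
Four-fold degenerate third positions: 3.

3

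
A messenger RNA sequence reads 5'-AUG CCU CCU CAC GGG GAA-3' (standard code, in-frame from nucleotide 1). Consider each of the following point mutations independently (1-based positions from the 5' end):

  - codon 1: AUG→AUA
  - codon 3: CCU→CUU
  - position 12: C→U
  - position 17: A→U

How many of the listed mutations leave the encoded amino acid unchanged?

Codon 1: AUG (Met) → AUA (Ile) — missense.
Codon 3: CCU (Pro) → CUU (Leu) — missense.
Codon 4: CAC (His) → CAU (His) — synonymous.
Codon 6: GAA (Glu) → GUA (Val) — missense.
Synonymous: 1 of 4.

1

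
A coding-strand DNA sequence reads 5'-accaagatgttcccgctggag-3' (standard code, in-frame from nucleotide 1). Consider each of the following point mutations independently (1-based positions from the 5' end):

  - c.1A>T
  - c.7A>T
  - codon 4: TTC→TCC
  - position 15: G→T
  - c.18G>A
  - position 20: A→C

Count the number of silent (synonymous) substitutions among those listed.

Codon 1: ACC (Thr) → TCC (Ser) — missense.
Codon 3: ATG (Met) → TTG (Leu) — missense.
Codon 4: TTC (Phe) → TCC (Ser) — missense.
Codon 5: CCG (Pro) → CCT (Pro) — synonymous.
Codon 6: CTG (Leu) → CTA (Leu) — synonymous.
Codon 7: GAG (Glu) → GCG (Ala) — missense.
Synonymous: 2 of 6.

2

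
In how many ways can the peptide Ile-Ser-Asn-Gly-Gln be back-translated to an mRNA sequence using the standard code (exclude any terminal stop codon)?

Ile: 3 codons.
Ser: 6 codons.
Asn: 2 codons.
Gly: 4 codons.
Gln: 2 codons.
3 × 6 × 2 × 4 × 2 = 288.

288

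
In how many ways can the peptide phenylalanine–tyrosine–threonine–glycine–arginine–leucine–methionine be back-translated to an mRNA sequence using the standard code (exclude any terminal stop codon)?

2304

Phe: 2 codons.
Tyr: 2 codons.
Thr: 4 codons.
Gly: 4 codons.
Arg: 6 codons.
Leu: 6 codons.
Met: 1 codon.
2 × 2 × 4 × 4 × 6 × 6 × 1 = 2304.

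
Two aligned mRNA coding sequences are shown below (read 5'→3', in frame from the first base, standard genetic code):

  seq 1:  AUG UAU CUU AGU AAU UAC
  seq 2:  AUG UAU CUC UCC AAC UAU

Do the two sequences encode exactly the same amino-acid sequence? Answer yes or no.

yes

Codon 1: AUG Met / AUG Met — identical.
Codon 2: UAU Tyr / UAU Tyr — identical.
Codon 3: CUU Leu / CUC Leu — synonymous.
Codon 4: AGU Ser / UCC Ser — synonymous.
Codon 5: AAU Asn / AAC Asn — synonymous.
Codon 6: UAC Tyr / UAU Tyr — synonymous.
Nonsynonymous differences: 0 → same protein.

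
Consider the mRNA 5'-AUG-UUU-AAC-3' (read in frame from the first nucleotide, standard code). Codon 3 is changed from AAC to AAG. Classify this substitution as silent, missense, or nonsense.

Position 9 falls in codon 3: AAC → Asn.
After the substitution the codon is AAG → Lys.
Asn ≠ Lys, so this is a missense mutation.

missense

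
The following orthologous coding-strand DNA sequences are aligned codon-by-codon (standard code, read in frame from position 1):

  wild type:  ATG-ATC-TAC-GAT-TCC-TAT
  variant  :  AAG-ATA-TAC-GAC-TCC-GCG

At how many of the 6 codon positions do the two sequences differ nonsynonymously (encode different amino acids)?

Codon 1: ATG Met / AAG Lys — nonsynonymous.
Codon 2: ATC Ile / ATA Ile — synonymous.
Codon 3: TAC Tyr / TAC Tyr — identical.
Codon 4: GAT Asp / GAC Asp — synonymous.
Codon 5: TCC Ser / TCC Ser — identical.
Codon 6: TAT Tyr / GCG Ala — nonsynonymous.
Nonsynonymous differences: 2.

2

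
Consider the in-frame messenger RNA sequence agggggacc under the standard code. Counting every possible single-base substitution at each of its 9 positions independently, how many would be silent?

8

Codon 1 (AGG, Arg): 2 synonymous substitutions.
Codon 2 (GGG, Gly): 3 synonymous substitutions.
Codon 3 (ACC, Thr): 3 synonymous substitutions.
Total: 2 + 3 + 3 = 8.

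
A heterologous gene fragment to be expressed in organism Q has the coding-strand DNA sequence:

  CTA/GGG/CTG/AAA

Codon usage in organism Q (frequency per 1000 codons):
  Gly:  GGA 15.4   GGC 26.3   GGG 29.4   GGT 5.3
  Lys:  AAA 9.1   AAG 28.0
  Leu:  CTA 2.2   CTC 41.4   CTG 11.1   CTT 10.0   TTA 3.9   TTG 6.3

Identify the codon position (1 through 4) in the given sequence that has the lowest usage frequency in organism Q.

1

Codon 1 CTA (Leu): 2.2 per 1000.
Codon 2 GGG (Gly): 29.4 per 1000.
Codon 3 CTG (Leu): 11.1 per 1000.
Codon 4 AAA (Lys): 9.1 per 1000.
Lowest frequency is 2.2 at codon 1.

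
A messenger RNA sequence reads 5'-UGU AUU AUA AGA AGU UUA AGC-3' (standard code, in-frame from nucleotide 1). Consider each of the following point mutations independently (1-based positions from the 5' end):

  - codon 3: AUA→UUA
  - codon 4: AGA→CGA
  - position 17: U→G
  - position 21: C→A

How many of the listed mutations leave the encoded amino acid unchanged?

Codon 3: AUA (Ile) → UUA (Leu) — missense.
Codon 4: AGA (Arg) → CGA (Arg) — synonymous.
Codon 6: UUA (Leu) → UGA (Stop) — nonsense.
Codon 7: AGC (Ser) → AGA (Arg) — missense.
Synonymous: 1 of 4.

1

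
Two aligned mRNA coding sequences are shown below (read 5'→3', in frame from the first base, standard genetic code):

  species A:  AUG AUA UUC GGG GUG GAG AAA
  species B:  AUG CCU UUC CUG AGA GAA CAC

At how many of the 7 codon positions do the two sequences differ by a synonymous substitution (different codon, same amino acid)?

Codon 1: AUG Met / AUG Met — identical.
Codon 2: AUA Ile / CCU Pro — nonsynonymous.
Codon 3: UUC Phe / UUC Phe — identical.
Codon 4: GGG Gly / CUG Leu — nonsynonymous.
Codon 5: GUG Val / AGA Arg — nonsynonymous.
Codon 6: GAG Glu / GAA Glu — synonymous.
Codon 7: AAA Lys / CAC His — nonsynonymous.
Synonymous differences: 1.

1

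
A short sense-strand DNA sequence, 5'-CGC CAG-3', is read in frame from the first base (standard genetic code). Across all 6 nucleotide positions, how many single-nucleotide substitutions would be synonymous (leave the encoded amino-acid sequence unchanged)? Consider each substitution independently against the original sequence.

Codon 1 (CGC, Arg): 3 synonymous substitutions.
Codon 2 (CAG, Gln): 1 synonymous substitution.
Total: 3 + 1 = 4.

4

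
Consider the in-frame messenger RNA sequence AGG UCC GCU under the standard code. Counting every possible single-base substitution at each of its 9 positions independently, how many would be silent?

8

Codon 1 (AGG, Arg): 2 synonymous substitutions.
Codon 2 (UCC, Ser): 3 synonymous substitutions.
Codon 3 (GCU, Ala): 3 synonymous substitutions.
Total: 2 + 3 + 3 = 8.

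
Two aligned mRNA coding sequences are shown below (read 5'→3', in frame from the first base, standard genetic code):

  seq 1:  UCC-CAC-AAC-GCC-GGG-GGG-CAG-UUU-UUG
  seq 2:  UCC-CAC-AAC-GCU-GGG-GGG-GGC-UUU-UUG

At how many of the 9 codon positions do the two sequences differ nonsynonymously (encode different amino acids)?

1

Codon 1: UCC Ser / UCC Ser — identical.
Codon 2: CAC His / CAC His — identical.
Codon 3: AAC Asn / AAC Asn — identical.
Codon 4: GCC Ala / GCU Ala — synonymous.
Codon 5: GGG Gly / GGG Gly — identical.
Codon 6: GGG Gly / GGG Gly — identical.
Codon 7: CAG Gln / GGC Gly — nonsynonymous.
Codon 8: UUU Phe / UUU Phe — identical.
Codon 9: UUG Leu / UUG Leu — identical.
Nonsynonymous differences: 1.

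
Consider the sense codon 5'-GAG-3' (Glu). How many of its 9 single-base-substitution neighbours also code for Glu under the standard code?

1

Position 1: none → 0 synonymous.
Position 2: none → 0 synonymous.
Position 3: GAA → 1 synonymous.
Total: 0 + 0 + 1 = 1.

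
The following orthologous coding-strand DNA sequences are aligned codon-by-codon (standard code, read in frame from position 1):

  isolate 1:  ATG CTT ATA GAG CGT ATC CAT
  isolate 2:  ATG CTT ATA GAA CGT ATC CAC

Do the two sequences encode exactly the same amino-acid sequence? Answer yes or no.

Codon 1: ATG Met / ATG Met — identical.
Codon 2: CTT Leu / CTT Leu — identical.
Codon 3: ATA Ile / ATA Ile — identical.
Codon 4: GAG Glu / GAA Glu — synonymous.
Codon 5: CGT Arg / CGT Arg — identical.
Codon 6: ATC Ile / ATC Ile — identical.
Codon 7: CAT His / CAC His — synonymous.
Nonsynonymous differences: 0 → same protein.

yes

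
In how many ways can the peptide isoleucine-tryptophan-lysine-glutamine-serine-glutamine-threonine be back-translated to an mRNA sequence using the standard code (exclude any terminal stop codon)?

576

Ile: 3 codons.
Trp: 1 codon.
Lys: 2 codons.
Gln: 2 codons.
Ser: 6 codons.
Gln: 2 codons.
Thr: 4 codons.
3 × 1 × 2 × 2 × 6 × 2 × 4 = 576.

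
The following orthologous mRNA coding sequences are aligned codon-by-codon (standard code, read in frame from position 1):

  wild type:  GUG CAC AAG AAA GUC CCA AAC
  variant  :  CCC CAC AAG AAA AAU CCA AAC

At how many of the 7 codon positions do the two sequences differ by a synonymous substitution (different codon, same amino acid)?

0

Codon 1: GUG Val / CCC Pro — nonsynonymous.
Codon 2: CAC His / CAC His — identical.
Codon 3: AAG Lys / AAG Lys — identical.
Codon 4: AAA Lys / AAA Lys — identical.
Codon 5: GUC Val / AAU Asn — nonsynonymous.
Codon 6: CCA Pro / CCA Pro — identical.
Codon 7: AAC Asn / AAC Asn — identical.
Synonymous differences: 0.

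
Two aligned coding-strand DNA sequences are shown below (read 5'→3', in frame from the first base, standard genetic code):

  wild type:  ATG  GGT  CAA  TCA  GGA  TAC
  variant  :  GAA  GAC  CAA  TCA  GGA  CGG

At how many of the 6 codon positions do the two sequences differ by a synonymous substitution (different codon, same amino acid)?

0

Codon 1: ATG Met / GAA Glu — nonsynonymous.
Codon 2: GGT Gly / GAC Asp — nonsynonymous.
Codon 3: CAA Gln / CAA Gln — identical.
Codon 4: TCA Ser / TCA Ser — identical.
Codon 5: GGA Gly / GGA Gly — identical.
Codon 6: TAC Tyr / CGG Arg — nonsynonymous.
Synonymous differences: 0.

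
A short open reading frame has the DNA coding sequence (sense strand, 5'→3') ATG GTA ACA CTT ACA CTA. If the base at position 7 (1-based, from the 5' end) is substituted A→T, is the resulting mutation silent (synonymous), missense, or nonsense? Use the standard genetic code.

Position 7 falls in codon 3: ACA → Thr.
After the substitution the codon is TCA → Ser.
Thr ≠ Ser, so this is a missense mutation.

missense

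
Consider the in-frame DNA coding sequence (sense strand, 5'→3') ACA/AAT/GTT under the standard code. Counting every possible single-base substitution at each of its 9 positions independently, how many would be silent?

7

Codon 1 (ACA, Thr): 3 synonymous substitutions.
Codon 2 (AAT, Asn): 1 synonymous substitution.
Codon 3 (GTT, Val): 3 synonymous substitutions.
Total: 3 + 1 + 3 = 7.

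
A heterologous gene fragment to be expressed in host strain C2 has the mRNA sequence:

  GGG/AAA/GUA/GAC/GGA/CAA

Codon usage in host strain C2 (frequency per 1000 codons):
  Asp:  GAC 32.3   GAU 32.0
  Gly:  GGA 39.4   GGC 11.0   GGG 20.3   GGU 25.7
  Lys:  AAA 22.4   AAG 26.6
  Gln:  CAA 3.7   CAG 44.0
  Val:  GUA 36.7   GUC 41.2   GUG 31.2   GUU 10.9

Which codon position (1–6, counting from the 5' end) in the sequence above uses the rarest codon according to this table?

6

Codon 1 GGG (Gly): 20.3 per 1000.
Codon 2 AAA (Lys): 22.4 per 1000.
Codon 3 GUA (Val): 36.7 per 1000.
Codon 4 GAC (Asp): 32.3 per 1000.
Codon 5 GGA (Gly): 39.4 per 1000.
Codon 6 CAA (Gln): 3.7 per 1000.
Lowest frequency is 3.7 at codon 6.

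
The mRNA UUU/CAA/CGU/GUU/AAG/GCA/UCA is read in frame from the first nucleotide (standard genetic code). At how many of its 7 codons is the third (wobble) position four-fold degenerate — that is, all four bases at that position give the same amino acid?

Codon 1 UUU (Phe): third position 2-fold.
Codon 2 CAA (Gln): third position 2-fold.
Codon 3 CGU (Arg): third position 4-fold.
Codon 4 GUU (Val): third position 4-fold.
Codon 5 AAG (Lys): third position 2-fold.
Codon 6 GCA (Ala): third position 4-fold.
Codon 7 UCA (Ser): third position 4-fold.
Four-fold degenerate third positions: 4.

4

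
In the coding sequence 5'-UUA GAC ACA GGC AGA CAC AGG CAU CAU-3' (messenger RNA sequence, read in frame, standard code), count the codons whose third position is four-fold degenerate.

Codon 1 UUA (Leu): third position 2-fold.
Codon 2 GAC (Asp): third position 2-fold.
Codon 3 ACA (Thr): third position 4-fold.
Codon 4 GGC (Gly): third position 4-fold.
Codon 5 AGA (Arg): third position 2-fold.
Codon 6 CAC (His): third position 2-fold.
Codon 7 AGG (Arg): third position 2-fold.
Codon 8 CAU (His): third position 2-fold.
Codon 9 CAU (His): third position 2-fold.
Four-fold degenerate third positions: 2.

2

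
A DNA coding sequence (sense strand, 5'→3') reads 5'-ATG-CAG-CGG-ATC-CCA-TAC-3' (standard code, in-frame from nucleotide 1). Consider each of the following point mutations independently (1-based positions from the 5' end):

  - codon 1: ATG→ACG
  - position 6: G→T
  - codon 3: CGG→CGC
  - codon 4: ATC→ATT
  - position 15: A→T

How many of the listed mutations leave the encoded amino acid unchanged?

Codon 1: ATG (Met) → ACG (Thr) — missense.
Codon 2: CAG (Gln) → CAT (His) — missense.
Codon 3: CGG (Arg) → CGC (Arg) — synonymous.
Codon 4: ATC (Ile) → ATT (Ile) — synonymous.
Codon 5: CCA (Pro) → CCT (Pro) — synonymous.
Synonymous: 3 of 5.

3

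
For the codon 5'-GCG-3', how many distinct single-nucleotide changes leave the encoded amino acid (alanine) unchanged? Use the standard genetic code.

3

Position 1: none → 0 synonymous.
Position 2: none → 0 synonymous.
Position 3: GCU, GCC, GCA → 3 synonymous.
Total: 0 + 0 + 3 = 3.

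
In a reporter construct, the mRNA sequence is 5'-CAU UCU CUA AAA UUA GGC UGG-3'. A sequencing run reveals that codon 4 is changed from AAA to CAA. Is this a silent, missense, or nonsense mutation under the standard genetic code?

Position 10 falls in codon 4: AAA → Lys.
After the substitution the codon is CAA → Gln.
Lys ≠ Gln, so this is a missense mutation.

missense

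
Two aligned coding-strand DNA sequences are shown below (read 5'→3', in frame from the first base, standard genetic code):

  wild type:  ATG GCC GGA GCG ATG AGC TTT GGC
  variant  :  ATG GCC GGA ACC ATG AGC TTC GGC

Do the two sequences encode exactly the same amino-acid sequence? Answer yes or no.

Codon 1: ATG Met / ATG Met — identical.
Codon 2: GCC Ala / GCC Ala — identical.
Codon 3: GGA Gly / GGA Gly — identical.
Codon 4: GCG Ala / ACC Thr — nonsynonymous.
Codon 5: ATG Met / ATG Met — identical.
Codon 6: AGC Ser / AGC Ser — identical.
Codon 7: TTT Phe / TTC Phe — synonymous.
Codon 8: GGC Gly / GGC Gly — identical.
Nonsynonymous differences: 1 → different protein.

no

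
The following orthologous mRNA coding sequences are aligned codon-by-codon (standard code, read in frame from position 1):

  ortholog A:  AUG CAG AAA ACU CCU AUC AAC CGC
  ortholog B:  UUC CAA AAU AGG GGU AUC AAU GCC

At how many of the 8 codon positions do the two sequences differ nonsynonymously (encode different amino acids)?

Codon 1: AUG Met / UUC Phe — nonsynonymous.
Codon 2: CAG Gln / CAA Gln — synonymous.
Codon 3: AAA Lys / AAU Asn — nonsynonymous.
Codon 4: ACU Thr / AGG Arg — nonsynonymous.
Codon 5: CCU Pro / GGU Gly — nonsynonymous.
Codon 6: AUC Ile / AUC Ile — identical.
Codon 7: AAC Asn / AAU Asn — synonymous.
Codon 8: CGC Arg / GCC Ala — nonsynonymous.
Nonsynonymous differences: 5.

5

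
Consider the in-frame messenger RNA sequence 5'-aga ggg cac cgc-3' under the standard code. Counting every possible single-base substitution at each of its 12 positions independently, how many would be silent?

Codon 1 (AGA, Arg): 2 synonymous substitutions.
Codon 2 (GGG, Gly): 3 synonymous substitutions.
Codon 3 (CAC, His): 1 synonymous substitution.
Codon 4 (CGC, Arg): 3 synonymous substitutions.
Total: 2 + 3 + 1 + 3 = 9.

9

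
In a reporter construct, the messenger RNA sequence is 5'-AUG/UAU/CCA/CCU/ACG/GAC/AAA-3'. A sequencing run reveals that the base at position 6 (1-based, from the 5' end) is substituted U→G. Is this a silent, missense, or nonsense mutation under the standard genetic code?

Position 6 falls in codon 2: UAU → Tyr.
After the substitution the codon is UAG → Stop.
The new codon is a stop codon, so this is a nonsense mutation.

nonsense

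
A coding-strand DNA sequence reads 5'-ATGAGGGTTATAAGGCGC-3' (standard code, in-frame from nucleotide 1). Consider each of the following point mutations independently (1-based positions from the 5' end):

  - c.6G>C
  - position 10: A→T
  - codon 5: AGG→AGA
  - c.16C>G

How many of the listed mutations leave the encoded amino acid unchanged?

Codon 2: AGG (Arg) → AGC (Ser) — missense.
Codon 4: ATA (Ile) → TTA (Leu) — missense.
Codon 5: AGG (Arg) → AGA (Arg) — synonymous.
Codon 6: CGC (Arg) → GGC (Gly) — missense.
Synonymous: 1 of 4.

1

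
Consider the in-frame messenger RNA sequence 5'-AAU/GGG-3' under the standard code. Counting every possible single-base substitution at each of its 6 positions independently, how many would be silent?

4

Codon 1 (AAU, Asn): 1 synonymous substitution.
Codon 2 (GGG, Gly): 3 synonymous substitutions.
Total: 1 + 3 = 4.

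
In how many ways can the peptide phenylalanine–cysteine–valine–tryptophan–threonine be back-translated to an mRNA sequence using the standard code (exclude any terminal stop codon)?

Phe: 2 codons.
Cys: 2 codons.
Val: 4 codons.
Trp: 1 codon.
Thr: 4 codons.
2 × 2 × 4 × 1 × 4 = 64.

64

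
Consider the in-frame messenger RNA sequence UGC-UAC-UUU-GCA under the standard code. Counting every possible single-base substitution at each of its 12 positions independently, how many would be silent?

6

Codon 1 (UGC, Cys): 1 synonymous substitution.
Codon 2 (UAC, Tyr): 1 synonymous substitution.
Codon 3 (UUU, Phe): 1 synonymous substitution.
Codon 4 (GCA, Ala): 3 synonymous substitutions.
Total: 1 + 1 + 1 + 3 = 6.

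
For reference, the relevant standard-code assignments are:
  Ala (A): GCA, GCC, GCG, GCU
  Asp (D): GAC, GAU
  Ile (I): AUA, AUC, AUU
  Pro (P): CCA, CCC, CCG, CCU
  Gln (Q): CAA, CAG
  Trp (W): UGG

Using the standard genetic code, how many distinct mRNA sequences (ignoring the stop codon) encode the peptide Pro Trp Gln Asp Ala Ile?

192

Pro: 4 codons.
Trp: 1 codon.
Gln: 2 codons.
Asp: 2 codons.
Ala: 4 codons.
Ile: 3 codons.
4 × 1 × 2 × 2 × 4 × 3 = 192.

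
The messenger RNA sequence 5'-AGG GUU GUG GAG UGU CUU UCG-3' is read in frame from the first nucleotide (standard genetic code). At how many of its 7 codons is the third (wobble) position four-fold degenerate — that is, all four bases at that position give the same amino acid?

4

Codon 1 AGG (Arg): third position 2-fold.
Codon 2 GUU (Val): third position 4-fold.
Codon 3 GUG (Val): third position 4-fold.
Codon 4 GAG (Glu): third position 2-fold.
Codon 5 UGU (Cys): third position 2-fold.
Codon 6 CUU (Leu): third position 4-fold.
Codon 7 UCG (Ser): third position 4-fold.
Four-fold degenerate third positions: 4.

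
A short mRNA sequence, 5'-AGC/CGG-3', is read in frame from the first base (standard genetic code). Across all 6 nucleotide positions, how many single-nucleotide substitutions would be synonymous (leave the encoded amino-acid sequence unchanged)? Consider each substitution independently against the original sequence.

5

Codon 1 (AGC, Ser): 1 synonymous substitution.
Codon 2 (CGG, Arg): 4 synonymous substitutions.
Total: 1 + 4 = 5.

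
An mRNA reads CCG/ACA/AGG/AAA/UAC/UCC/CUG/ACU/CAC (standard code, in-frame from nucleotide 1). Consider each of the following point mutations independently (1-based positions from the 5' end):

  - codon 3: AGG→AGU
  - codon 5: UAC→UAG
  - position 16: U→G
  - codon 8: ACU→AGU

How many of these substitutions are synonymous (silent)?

0

Codon 3: AGG (Arg) → AGU (Ser) — missense.
Codon 5: UAC (Tyr) → UAG (Stop) — nonsense.
Codon 6: UCC (Ser) → GCC (Ala) — missense.
Codon 8: ACU (Thr) → AGU (Ser) — missense.
Synonymous: 0 of 4.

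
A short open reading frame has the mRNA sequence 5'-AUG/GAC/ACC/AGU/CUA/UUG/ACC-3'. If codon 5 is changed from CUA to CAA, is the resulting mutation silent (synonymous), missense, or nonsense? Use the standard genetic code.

Position 14 falls in codon 5: CUA → Leu.
After the substitution the codon is CAA → Gln.
Leu ≠ Gln, so this is a missense mutation.

missense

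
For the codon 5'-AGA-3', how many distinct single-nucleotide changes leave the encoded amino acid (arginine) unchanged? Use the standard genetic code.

2

Position 1: CGA → 1 synonymous.
Position 2: none → 0 synonymous.
Position 3: AGG → 1 synonymous.
Total: 1 + 0 + 1 = 2.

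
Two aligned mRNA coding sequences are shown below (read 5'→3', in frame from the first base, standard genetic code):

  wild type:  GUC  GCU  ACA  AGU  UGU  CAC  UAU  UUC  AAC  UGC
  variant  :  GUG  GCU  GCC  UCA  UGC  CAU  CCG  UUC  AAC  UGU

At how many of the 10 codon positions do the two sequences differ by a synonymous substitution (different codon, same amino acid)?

Codon 1: GUC Val / GUG Val — synonymous.
Codon 2: GCU Ala / GCU Ala — identical.
Codon 3: ACA Thr / GCC Ala — nonsynonymous.
Codon 4: AGU Ser / UCA Ser — synonymous.
Codon 5: UGU Cys / UGC Cys — synonymous.
Codon 6: CAC His / CAU His — synonymous.
Codon 7: UAU Tyr / CCG Pro — nonsynonymous.
Codon 8: UUC Phe / UUC Phe — identical.
Codon 9: AAC Asn / AAC Asn — identical.
Codon 10: UGC Cys / UGU Cys — synonymous.
Synonymous differences: 5.

5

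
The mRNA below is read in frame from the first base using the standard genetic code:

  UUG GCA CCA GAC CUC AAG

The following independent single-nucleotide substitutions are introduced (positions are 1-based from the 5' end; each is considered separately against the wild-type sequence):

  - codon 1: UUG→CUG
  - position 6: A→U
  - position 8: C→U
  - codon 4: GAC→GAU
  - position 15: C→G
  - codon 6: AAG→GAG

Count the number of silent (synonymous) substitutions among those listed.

4

Codon 1: UUG (Leu) → CUG (Leu) — synonymous.
Codon 2: GCA (Ala) → GCU (Ala) — synonymous.
Codon 3: CCA (Pro) → CUA (Leu) — missense.
Codon 4: GAC (Asp) → GAU (Asp) — synonymous.
Codon 5: CUC (Leu) → CUG (Leu) — synonymous.
Codon 6: AAG (Lys) → GAG (Glu) — missense.
Synonymous: 4 of 6.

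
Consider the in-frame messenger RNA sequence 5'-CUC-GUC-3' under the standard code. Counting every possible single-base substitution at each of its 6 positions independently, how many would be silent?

6

Codon 1 (CUC, Leu): 3 synonymous substitutions.
Codon 2 (GUC, Val): 3 synonymous substitutions.
Total: 3 + 3 = 6.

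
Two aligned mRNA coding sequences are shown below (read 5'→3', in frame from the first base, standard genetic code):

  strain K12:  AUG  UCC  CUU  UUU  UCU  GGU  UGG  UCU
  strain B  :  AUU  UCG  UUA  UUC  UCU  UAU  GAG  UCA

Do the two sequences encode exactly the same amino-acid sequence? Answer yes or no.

no

Codon 1: AUG Met / AUU Ile — nonsynonymous.
Codon 2: UCC Ser / UCG Ser — synonymous.
Codon 3: CUU Leu / UUA Leu — synonymous.
Codon 4: UUU Phe / UUC Phe — synonymous.
Codon 5: UCU Ser / UCU Ser — identical.
Codon 6: GGU Gly / UAU Tyr — nonsynonymous.
Codon 7: UGG Trp / GAG Glu — nonsynonymous.
Codon 8: UCU Ser / UCA Ser — synonymous.
Nonsynonymous differences: 3 → different protein.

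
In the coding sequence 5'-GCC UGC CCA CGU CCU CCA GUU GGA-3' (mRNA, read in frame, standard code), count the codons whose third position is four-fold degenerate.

Codon 1 GCC (Ala): third position 4-fold.
Codon 2 UGC (Cys): third position 2-fold.
Codon 3 CCA (Pro): third position 4-fold.
Codon 4 CGU (Arg): third position 4-fold.
Codon 5 CCU (Pro): third position 4-fold.
Codon 6 CCA (Pro): third position 4-fold.
Codon 7 GUU (Val): third position 4-fold.
Codon 8 GGA (Gly): third position 4-fold.
Four-fold degenerate third positions: 7.

7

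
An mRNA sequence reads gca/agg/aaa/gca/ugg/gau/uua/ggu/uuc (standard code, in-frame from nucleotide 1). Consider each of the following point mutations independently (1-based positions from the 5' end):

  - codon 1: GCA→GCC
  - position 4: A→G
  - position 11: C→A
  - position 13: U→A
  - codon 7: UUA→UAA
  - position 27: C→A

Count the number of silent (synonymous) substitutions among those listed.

Codon 1: GCA (Ala) → GCC (Ala) — synonymous.
Codon 2: AGG (Arg) → GGG (Gly) — missense.
Codon 4: GCA (Ala) → GAA (Glu) — missense.
Codon 5: UGG (Trp) → AGG (Arg) — missense.
Codon 7: UUA (Leu) → UAA (Stop) — nonsense.
Codon 9: UUC (Phe) → UUA (Leu) — missense.
Synonymous: 1 of 6.

1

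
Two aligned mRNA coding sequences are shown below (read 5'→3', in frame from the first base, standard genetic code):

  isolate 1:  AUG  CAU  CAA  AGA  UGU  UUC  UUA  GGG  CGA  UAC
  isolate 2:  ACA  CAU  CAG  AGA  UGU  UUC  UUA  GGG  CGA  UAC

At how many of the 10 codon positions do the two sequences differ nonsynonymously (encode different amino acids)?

1

Codon 1: AUG Met / ACA Thr — nonsynonymous.
Codon 2: CAU His / CAU His — identical.
Codon 3: CAA Gln / CAG Gln — synonymous.
Codon 4: AGA Arg / AGA Arg — identical.
Codon 5: UGU Cys / UGU Cys — identical.
Codon 6: UUC Phe / UUC Phe — identical.
Codon 7: UUA Leu / UUA Leu — identical.
Codon 8: GGG Gly / GGG Gly — identical.
Codon 9: CGA Arg / CGA Arg — identical.
Codon 10: UAC Tyr / UAC Tyr — identical.
Nonsynonymous differences: 1.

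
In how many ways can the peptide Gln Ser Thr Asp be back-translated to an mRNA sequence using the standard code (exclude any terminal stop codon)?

Gln: 2 codons.
Ser: 6 codons.
Thr: 4 codons.
Asp: 2 codons.
2 × 6 × 4 × 2 = 96.

96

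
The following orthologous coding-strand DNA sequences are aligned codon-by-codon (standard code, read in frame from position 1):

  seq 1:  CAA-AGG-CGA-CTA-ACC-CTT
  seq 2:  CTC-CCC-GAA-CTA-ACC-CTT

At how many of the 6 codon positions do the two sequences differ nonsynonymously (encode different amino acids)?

Codon 1: CAA Gln / CTC Leu — nonsynonymous.
Codon 2: AGG Arg / CCC Pro — nonsynonymous.
Codon 3: CGA Arg / GAA Glu — nonsynonymous.
Codon 4: CTA Leu / CTA Leu — identical.
Codon 5: ACC Thr / ACC Thr — identical.
Codon 6: CTT Leu / CTT Leu — identical.
Nonsynonymous differences: 3.

3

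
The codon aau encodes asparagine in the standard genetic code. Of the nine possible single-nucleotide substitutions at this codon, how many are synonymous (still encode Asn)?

Position 1: none → 0 synonymous.
Position 2: none → 0 synonymous.
Position 3: AAC → 1 synonymous.
Total: 0 + 0 + 1 = 1.

1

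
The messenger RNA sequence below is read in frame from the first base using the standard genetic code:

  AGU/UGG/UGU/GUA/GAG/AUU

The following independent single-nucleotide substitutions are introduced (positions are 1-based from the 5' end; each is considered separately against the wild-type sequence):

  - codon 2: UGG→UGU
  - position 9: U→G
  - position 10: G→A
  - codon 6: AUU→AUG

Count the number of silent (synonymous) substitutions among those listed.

Codon 2: UGG (Trp) → UGU (Cys) — missense.
Codon 3: UGU (Cys) → UGG (Trp) — missense.
Codon 4: GUA (Val) → AUA (Ile) — missense.
Codon 6: AUU (Ile) → AUG (Met) — missense.
Synonymous: 0 of 4.

0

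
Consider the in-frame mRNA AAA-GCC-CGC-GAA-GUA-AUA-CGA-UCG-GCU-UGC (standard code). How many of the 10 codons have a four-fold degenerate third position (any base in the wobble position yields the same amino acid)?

6

Codon 1 AAA (Lys): third position 2-fold.
Codon 2 GCC (Ala): third position 4-fold.
Codon 3 CGC (Arg): third position 4-fold.
Codon 4 GAA (Glu): third position 2-fold.
Codon 5 GUA (Val): third position 4-fold.
Codon 6 AUA (Ile): third position 3-fold.
Codon 7 CGA (Arg): third position 4-fold.
Codon 8 UCG (Ser): third position 4-fold.
Codon 9 GCU (Ala): third position 4-fold.
Codon 10 UGC (Cys): third position 2-fold.
Four-fold degenerate third positions: 6.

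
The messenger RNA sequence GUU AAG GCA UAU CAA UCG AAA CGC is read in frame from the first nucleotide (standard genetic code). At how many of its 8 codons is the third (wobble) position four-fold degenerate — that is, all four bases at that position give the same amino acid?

4

Codon 1 GUU (Val): third position 4-fold.
Codon 2 AAG (Lys): third position 2-fold.
Codon 3 GCA (Ala): third position 4-fold.
Codon 4 UAU (Tyr): third position 2-fold.
Codon 5 CAA (Gln): third position 2-fold.
Codon 6 UCG (Ser): third position 4-fold.
Codon 7 AAA (Lys): third position 2-fold.
Codon 8 CGC (Arg): third position 4-fold.
Four-fold degenerate third positions: 4.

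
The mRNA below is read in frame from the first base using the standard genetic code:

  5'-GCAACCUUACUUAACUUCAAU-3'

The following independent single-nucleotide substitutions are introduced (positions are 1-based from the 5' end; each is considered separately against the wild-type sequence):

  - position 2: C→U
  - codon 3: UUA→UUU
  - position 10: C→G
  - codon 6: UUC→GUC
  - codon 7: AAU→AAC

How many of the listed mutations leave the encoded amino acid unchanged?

Codon 1: GCA (Ala) → GUA (Val) — missense.
Codon 3: UUA (Leu) → UUU (Phe) — missense.
Codon 4: CUU (Leu) → GUU (Val) — missense.
Codon 6: UUC (Phe) → GUC (Val) — missense.
Codon 7: AAU (Asn) → AAC (Asn) — synonymous.
Synonymous: 1 of 5.

1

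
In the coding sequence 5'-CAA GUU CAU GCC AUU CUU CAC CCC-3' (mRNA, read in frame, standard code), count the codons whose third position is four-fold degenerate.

Codon 1 CAA (Gln): third position 2-fold.
Codon 2 GUU (Val): third position 4-fold.
Codon 3 CAU (His): third position 2-fold.
Codon 4 GCC (Ala): third position 4-fold.
Codon 5 AUU (Ile): third position 3-fold.
Codon 6 CUU (Leu): third position 4-fold.
Codon 7 CAC (His): third position 2-fold.
Codon 8 CCC (Pro): third position 4-fold.
Four-fold degenerate third positions: 4.

4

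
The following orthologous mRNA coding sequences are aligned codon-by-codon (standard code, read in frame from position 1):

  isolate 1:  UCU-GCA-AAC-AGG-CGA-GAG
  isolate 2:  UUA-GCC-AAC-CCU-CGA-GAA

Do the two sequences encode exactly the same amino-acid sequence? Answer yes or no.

no

Codon 1: UCU Ser / UUA Leu — nonsynonymous.
Codon 2: GCA Ala / GCC Ala — synonymous.
Codon 3: AAC Asn / AAC Asn — identical.
Codon 4: AGG Arg / CCU Pro — nonsynonymous.
Codon 5: CGA Arg / CGA Arg — identical.
Codon 6: GAG Glu / GAA Glu — synonymous.
Nonsynonymous differences: 2 → different protein.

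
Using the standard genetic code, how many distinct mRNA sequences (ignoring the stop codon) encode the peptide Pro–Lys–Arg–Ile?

144

Pro: 4 codons.
Lys: 2 codons.
Arg: 6 codons.
Ile: 3 codons.
4 × 2 × 6 × 3 = 144.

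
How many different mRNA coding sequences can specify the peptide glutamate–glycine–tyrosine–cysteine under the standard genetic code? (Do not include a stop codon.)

Glu: 2 codons.
Gly: 4 codons.
Tyr: 2 codons.
Cys: 2 codons.
2 × 4 × 2 × 2 = 32.

32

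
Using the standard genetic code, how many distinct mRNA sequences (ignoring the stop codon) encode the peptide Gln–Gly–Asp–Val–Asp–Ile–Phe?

768

Gln: 2 codons.
Gly: 4 codons.
Asp: 2 codons.
Val: 4 codons.
Asp: 2 codons.
Ile: 3 codons.
Phe: 2 codons.
2 × 4 × 2 × 4 × 2 × 3 × 2 = 768.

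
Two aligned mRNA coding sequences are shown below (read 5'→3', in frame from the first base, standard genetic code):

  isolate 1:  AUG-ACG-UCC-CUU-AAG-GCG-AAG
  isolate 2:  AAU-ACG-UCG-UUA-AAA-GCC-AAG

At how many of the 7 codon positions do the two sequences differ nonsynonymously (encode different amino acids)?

1

Codon 1: AUG Met / AAU Asn — nonsynonymous.
Codon 2: ACG Thr / ACG Thr — identical.
Codon 3: UCC Ser / UCG Ser — synonymous.
Codon 4: CUU Leu / UUA Leu — synonymous.
Codon 5: AAG Lys / AAA Lys — synonymous.
Codon 6: GCG Ala / GCC Ala — synonymous.
Codon 7: AAG Lys / AAG Lys — identical.
Nonsynonymous differences: 1.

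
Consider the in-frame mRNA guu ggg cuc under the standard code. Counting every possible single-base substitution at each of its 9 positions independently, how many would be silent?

Codon 1 (GUU, Val): 3 synonymous substitutions.
Codon 2 (GGG, Gly): 3 synonymous substitutions.
Codon 3 (CUC, Leu): 3 synonymous substitutions.
Total: 3 + 3 + 3 = 9.

9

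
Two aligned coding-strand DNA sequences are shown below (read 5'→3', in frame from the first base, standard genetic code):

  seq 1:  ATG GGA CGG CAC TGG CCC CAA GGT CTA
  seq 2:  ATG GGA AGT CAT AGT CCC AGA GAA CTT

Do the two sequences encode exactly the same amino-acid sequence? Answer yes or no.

no

Codon 1: ATG Met / ATG Met — identical.
Codon 2: GGA Gly / GGA Gly — identical.
Codon 3: CGG Arg / AGT Ser — nonsynonymous.
Codon 4: CAC His / CAT His — synonymous.
Codon 5: TGG Trp / AGT Ser — nonsynonymous.
Codon 6: CCC Pro / CCC Pro — identical.
Codon 7: CAA Gln / AGA Arg — nonsynonymous.
Codon 8: GGT Gly / GAA Glu — nonsynonymous.
Codon 9: CTA Leu / CTT Leu — synonymous.
Nonsynonymous differences: 4 → different protein.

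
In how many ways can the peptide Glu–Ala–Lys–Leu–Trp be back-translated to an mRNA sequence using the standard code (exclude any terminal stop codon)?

Glu: 2 codons.
Ala: 4 codons.
Lys: 2 codons.
Leu: 6 codons.
Trp: 1 codon.
2 × 4 × 2 × 6 × 1 = 96.

96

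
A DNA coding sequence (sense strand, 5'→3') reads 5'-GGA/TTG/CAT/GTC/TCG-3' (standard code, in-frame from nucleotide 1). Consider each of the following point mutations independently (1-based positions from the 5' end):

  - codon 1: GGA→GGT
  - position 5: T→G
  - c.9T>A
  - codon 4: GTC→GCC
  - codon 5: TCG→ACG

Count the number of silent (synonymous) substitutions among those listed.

Codon 1: GGA (Gly) → GGT (Gly) — synonymous.
Codon 2: TTG (Leu) → TGG (Trp) — missense.
Codon 3: CAT (His) → CAA (Gln) — missense.
Codon 4: GTC (Val) → GCC (Ala) — missense.
Codon 5: TCG (Ser) → ACG (Thr) — missense.
Synonymous: 1 of 5.

1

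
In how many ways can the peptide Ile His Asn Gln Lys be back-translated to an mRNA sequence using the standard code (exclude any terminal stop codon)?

Ile: 3 codons.
His: 2 codons.
Asn: 2 codons.
Gln: 2 codons.
Lys: 2 codons.
3 × 2 × 2 × 2 × 2 = 48.

48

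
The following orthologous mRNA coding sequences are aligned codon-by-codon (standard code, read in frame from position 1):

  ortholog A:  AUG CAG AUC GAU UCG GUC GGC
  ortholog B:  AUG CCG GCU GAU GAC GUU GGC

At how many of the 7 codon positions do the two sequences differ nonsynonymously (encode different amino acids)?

Codon 1: AUG Met / AUG Met — identical.
Codon 2: CAG Gln / CCG Pro — nonsynonymous.
Codon 3: AUC Ile / GCU Ala — nonsynonymous.
Codon 4: GAU Asp / GAU Asp — identical.
Codon 5: UCG Ser / GAC Asp — nonsynonymous.
Codon 6: GUC Val / GUU Val — synonymous.
Codon 7: GGC Gly / GGC Gly — identical.
Nonsynonymous differences: 3.

3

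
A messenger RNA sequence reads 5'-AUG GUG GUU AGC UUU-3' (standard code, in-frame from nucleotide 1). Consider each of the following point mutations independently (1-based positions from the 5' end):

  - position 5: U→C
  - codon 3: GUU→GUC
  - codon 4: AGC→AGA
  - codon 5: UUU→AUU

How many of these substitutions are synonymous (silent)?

Codon 2: GUG (Val) → GCG (Ala) — missense.
Codon 3: GUU (Val) → GUC (Val) — synonymous.
Codon 4: AGC (Ser) → AGA (Arg) — missense.
Codon 5: UUU (Phe) → AUU (Ile) — missense.
Synonymous: 1 of 4.

1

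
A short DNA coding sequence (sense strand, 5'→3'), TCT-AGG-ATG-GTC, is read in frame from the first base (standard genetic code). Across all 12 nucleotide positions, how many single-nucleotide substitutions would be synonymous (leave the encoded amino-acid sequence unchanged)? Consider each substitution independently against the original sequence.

Codon 1 (TCT, Ser): 3 synonymous substitutions.
Codon 2 (AGG, Arg): 2 synonymous substitutions.
Codon 3 (ATG, Met): 0 synonymous substitutions.
Codon 4 (GTC, Val): 3 synonymous substitutions.
Total: 3 + 2 + 0 + 3 = 8.

8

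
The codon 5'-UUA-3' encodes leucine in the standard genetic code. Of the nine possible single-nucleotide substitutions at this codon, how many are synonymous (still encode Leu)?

Position 1: CUA → 1 synonymous.
Position 2: none → 0 synonymous.
Position 3: UUG → 1 synonymous.
Total: 1 + 0 + 1 = 2.

2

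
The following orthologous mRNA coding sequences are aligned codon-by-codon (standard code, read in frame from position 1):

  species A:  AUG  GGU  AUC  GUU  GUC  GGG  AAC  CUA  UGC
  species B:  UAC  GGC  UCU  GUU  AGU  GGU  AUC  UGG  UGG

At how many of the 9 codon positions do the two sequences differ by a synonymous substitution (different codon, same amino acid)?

Codon 1: AUG Met / UAC Tyr — nonsynonymous.
Codon 2: GGU Gly / GGC Gly — synonymous.
Codon 3: AUC Ile / UCU Ser — nonsynonymous.
Codon 4: GUU Val / GUU Val — identical.
Codon 5: GUC Val / AGU Ser — nonsynonymous.
Codon 6: GGG Gly / GGU Gly — synonymous.
Codon 7: AAC Asn / AUC Ile — nonsynonymous.
Codon 8: CUA Leu / UGG Trp — nonsynonymous.
Codon 9: UGC Cys / UGG Trp — nonsynonymous.
Synonymous differences: 2.

2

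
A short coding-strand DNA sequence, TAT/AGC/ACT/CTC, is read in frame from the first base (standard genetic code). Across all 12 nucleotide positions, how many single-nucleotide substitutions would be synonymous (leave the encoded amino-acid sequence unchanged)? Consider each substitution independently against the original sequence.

Codon 1 (TAT, Tyr): 1 synonymous substitution.
Codon 2 (AGC, Ser): 1 synonymous substitution.
Codon 3 (ACT, Thr): 3 synonymous substitutions.
Codon 4 (CTC, Leu): 3 synonymous substitutions.
Total: 1 + 1 + 3 + 3 = 8.

8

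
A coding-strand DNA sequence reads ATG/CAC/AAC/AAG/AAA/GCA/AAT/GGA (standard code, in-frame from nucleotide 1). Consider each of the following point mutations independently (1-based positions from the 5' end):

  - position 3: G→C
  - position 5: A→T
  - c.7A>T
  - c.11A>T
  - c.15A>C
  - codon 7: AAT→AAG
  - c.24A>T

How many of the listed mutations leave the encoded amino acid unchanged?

Codon 1: ATG (Met) → ATC (Ile) — missense.
Codon 2: CAC (His) → CTC (Leu) — missense.
Codon 3: AAC (Asn) → TAC (Tyr) — missense.
Codon 4: AAG (Lys) → ATG (Met) — missense.
Codon 5: AAA (Lys) → AAC (Asn) — missense.
Codon 7: AAT (Asn) → AAG (Lys) — missense.
Codon 8: GGA (Gly) → GGT (Gly) — synonymous.
Synonymous: 1 of 7.

1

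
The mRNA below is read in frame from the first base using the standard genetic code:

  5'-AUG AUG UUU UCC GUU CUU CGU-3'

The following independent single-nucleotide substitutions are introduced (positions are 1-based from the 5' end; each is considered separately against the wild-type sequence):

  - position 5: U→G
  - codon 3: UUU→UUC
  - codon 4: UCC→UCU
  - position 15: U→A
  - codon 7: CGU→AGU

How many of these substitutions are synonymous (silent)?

3

Codon 2: AUG (Met) → AGG (Arg) — missense.
Codon 3: UUU (Phe) → UUC (Phe) — synonymous.
Codon 4: UCC (Ser) → UCU (Ser) — synonymous.
Codon 5: GUU (Val) → GUA (Val) — synonymous.
Codon 7: CGU (Arg) → AGU (Ser) — missense.
Synonymous: 3 of 5.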